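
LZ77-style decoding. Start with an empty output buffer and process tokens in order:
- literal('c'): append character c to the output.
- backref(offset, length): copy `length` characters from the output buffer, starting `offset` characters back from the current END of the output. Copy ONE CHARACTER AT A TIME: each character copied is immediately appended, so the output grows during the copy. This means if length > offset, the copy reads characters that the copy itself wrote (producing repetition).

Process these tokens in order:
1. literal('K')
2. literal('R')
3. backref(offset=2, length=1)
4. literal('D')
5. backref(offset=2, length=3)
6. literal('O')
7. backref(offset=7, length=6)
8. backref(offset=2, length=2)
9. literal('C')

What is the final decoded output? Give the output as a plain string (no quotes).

Answer: KRKDKDKORKDKDKDKC

Derivation:
Token 1: literal('K'). Output: "K"
Token 2: literal('R'). Output: "KR"
Token 3: backref(off=2, len=1). Copied 'K' from pos 0. Output: "KRK"
Token 4: literal('D'). Output: "KRKD"
Token 5: backref(off=2, len=3) (overlapping!). Copied 'KDK' from pos 2. Output: "KRKDKDK"
Token 6: literal('O'). Output: "KRKDKDKO"
Token 7: backref(off=7, len=6). Copied 'RKDKDK' from pos 1. Output: "KRKDKDKORKDKDK"
Token 8: backref(off=2, len=2). Copied 'DK' from pos 12. Output: "KRKDKDKORKDKDKDK"
Token 9: literal('C'). Output: "KRKDKDKORKDKDKDKC"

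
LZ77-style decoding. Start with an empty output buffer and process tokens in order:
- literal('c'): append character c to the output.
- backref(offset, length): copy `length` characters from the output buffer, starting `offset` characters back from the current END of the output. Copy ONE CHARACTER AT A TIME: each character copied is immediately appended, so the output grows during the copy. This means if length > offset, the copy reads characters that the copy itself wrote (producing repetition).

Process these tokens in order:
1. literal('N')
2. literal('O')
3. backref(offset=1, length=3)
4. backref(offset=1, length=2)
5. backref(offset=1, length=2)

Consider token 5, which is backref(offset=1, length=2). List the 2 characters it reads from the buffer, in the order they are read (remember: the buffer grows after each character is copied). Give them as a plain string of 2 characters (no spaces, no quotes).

Answer: OO

Derivation:
Token 1: literal('N'). Output: "N"
Token 2: literal('O'). Output: "NO"
Token 3: backref(off=1, len=3) (overlapping!). Copied 'OOO' from pos 1. Output: "NOOOO"
Token 4: backref(off=1, len=2) (overlapping!). Copied 'OO' from pos 4. Output: "NOOOOOO"
Token 5: backref(off=1, len=2). Buffer before: "NOOOOOO" (len 7)
  byte 1: read out[6]='O', append. Buffer now: "NOOOOOOO"
  byte 2: read out[7]='O', append. Buffer now: "NOOOOOOOO"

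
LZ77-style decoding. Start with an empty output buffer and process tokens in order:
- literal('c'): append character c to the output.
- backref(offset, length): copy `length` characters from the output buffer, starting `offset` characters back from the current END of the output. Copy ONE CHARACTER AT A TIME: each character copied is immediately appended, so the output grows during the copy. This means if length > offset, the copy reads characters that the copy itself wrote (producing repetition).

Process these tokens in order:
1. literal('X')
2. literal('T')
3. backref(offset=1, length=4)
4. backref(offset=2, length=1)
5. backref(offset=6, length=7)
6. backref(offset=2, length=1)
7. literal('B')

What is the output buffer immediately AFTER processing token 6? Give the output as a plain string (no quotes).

Answer: XTTTTTTTTTTTTTT

Derivation:
Token 1: literal('X'). Output: "X"
Token 2: literal('T'). Output: "XT"
Token 3: backref(off=1, len=4) (overlapping!). Copied 'TTTT' from pos 1. Output: "XTTTTT"
Token 4: backref(off=2, len=1). Copied 'T' from pos 4. Output: "XTTTTTT"
Token 5: backref(off=6, len=7) (overlapping!). Copied 'TTTTTTT' from pos 1. Output: "XTTTTTTTTTTTTT"
Token 6: backref(off=2, len=1). Copied 'T' from pos 12. Output: "XTTTTTTTTTTTTTT"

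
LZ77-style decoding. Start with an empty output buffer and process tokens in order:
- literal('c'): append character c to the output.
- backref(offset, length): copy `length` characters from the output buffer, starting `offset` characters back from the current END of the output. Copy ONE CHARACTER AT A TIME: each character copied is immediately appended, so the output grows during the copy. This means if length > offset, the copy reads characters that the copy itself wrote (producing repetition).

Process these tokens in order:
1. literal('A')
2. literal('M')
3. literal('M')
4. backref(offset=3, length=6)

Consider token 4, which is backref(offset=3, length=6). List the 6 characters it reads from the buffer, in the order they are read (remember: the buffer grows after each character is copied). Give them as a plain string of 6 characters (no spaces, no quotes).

Answer: AMMAMM

Derivation:
Token 1: literal('A'). Output: "A"
Token 2: literal('M'). Output: "AM"
Token 3: literal('M'). Output: "AMM"
Token 4: backref(off=3, len=6). Buffer before: "AMM" (len 3)
  byte 1: read out[0]='A', append. Buffer now: "AMMA"
  byte 2: read out[1]='M', append. Buffer now: "AMMAM"
  byte 3: read out[2]='M', append. Buffer now: "AMMAMM"
  byte 4: read out[3]='A', append. Buffer now: "AMMAMMA"
  byte 5: read out[4]='M', append. Buffer now: "AMMAMMAM"
  byte 6: read out[5]='M', append. Buffer now: "AMMAMMAMM"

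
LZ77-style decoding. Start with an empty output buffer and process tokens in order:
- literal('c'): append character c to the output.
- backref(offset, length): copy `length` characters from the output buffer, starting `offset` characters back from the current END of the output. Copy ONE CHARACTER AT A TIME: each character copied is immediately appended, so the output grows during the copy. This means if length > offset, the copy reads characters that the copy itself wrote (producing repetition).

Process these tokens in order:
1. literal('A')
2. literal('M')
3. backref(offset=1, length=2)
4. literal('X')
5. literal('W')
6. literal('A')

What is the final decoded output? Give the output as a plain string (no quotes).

Answer: AMMMXWA

Derivation:
Token 1: literal('A'). Output: "A"
Token 2: literal('M'). Output: "AM"
Token 3: backref(off=1, len=2) (overlapping!). Copied 'MM' from pos 1. Output: "AMMM"
Token 4: literal('X'). Output: "AMMMX"
Token 5: literal('W'). Output: "AMMMXW"
Token 6: literal('A'). Output: "AMMMXWA"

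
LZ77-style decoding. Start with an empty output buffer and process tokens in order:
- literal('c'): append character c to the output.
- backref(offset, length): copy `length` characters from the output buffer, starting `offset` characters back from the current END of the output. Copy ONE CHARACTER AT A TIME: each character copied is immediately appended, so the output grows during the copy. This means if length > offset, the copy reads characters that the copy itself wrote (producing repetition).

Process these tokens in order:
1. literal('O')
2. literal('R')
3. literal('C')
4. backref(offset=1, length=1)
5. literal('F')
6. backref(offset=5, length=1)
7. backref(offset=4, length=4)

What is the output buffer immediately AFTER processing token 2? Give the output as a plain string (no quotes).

Answer: OR

Derivation:
Token 1: literal('O'). Output: "O"
Token 2: literal('R'). Output: "OR"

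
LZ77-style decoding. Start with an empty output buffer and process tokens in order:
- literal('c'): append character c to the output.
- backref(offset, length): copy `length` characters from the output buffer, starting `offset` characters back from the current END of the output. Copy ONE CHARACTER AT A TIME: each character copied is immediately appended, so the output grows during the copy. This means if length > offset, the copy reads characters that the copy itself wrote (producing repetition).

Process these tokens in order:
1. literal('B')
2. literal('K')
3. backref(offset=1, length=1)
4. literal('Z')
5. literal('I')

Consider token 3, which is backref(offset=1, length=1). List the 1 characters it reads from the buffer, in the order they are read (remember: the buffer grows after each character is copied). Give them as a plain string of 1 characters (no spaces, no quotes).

Token 1: literal('B'). Output: "B"
Token 2: literal('K'). Output: "BK"
Token 3: backref(off=1, len=1). Buffer before: "BK" (len 2)
  byte 1: read out[1]='K', append. Buffer now: "BKK"

Answer: K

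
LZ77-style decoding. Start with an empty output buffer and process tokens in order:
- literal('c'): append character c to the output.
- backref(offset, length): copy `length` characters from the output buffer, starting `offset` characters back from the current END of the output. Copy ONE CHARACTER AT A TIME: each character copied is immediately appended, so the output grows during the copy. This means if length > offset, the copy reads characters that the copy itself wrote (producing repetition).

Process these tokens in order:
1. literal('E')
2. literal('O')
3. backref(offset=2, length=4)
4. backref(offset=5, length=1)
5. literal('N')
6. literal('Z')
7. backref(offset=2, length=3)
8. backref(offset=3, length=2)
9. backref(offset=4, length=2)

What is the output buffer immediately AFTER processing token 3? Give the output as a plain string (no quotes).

Answer: EOEOEO

Derivation:
Token 1: literal('E'). Output: "E"
Token 2: literal('O'). Output: "EO"
Token 3: backref(off=2, len=4) (overlapping!). Copied 'EOEO' from pos 0. Output: "EOEOEO"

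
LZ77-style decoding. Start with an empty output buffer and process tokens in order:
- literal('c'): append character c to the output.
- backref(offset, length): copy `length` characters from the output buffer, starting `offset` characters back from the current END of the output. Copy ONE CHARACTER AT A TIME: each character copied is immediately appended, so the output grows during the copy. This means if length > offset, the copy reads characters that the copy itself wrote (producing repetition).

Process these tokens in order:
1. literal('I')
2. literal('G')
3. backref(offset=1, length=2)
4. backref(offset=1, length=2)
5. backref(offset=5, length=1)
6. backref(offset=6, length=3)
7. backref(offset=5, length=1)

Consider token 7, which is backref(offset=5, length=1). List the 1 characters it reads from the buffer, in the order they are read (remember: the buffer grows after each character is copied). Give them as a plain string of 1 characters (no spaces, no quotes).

Answer: G

Derivation:
Token 1: literal('I'). Output: "I"
Token 2: literal('G'). Output: "IG"
Token 3: backref(off=1, len=2) (overlapping!). Copied 'GG' from pos 1. Output: "IGGG"
Token 4: backref(off=1, len=2) (overlapping!). Copied 'GG' from pos 3. Output: "IGGGGG"
Token 5: backref(off=5, len=1). Copied 'G' from pos 1. Output: "IGGGGGG"
Token 6: backref(off=6, len=3). Copied 'GGG' from pos 1. Output: "IGGGGGGGGG"
Token 7: backref(off=5, len=1). Buffer before: "IGGGGGGGGG" (len 10)
  byte 1: read out[5]='G', append. Buffer now: "IGGGGGGGGGG"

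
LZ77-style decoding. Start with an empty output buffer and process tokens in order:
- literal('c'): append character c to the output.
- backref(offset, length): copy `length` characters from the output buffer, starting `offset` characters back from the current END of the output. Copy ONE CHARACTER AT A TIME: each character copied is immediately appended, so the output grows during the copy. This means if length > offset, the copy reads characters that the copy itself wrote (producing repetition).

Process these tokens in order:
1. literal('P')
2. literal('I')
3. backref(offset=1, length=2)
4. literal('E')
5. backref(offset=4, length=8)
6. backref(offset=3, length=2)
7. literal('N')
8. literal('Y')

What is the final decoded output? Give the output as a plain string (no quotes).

Token 1: literal('P'). Output: "P"
Token 2: literal('I'). Output: "PI"
Token 3: backref(off=1, len=2) (overlapping!). Copied 'II' from pos 1. Output: "PIII"
Token 4: literal('E'). Output: "PIIIE"
Token 5: backref(off=4, len=8) (overlapping!). Copied 'IIIEIIIE' from pos 1. Output: "PIIIEIIIEIIIE"
Token 6: backref(off=3, len=2). Copied 'II' from pos 10. Output: "PIIIEIIIEIIIEII"
Token 7: literal('N'). Output: "PIIIEIIIEIIIEIIN"
Token 8: literal('Y'). Output: "PIIIEIIIEIIIEIINY"

Answer: PIIIEIIIEIIIEIINY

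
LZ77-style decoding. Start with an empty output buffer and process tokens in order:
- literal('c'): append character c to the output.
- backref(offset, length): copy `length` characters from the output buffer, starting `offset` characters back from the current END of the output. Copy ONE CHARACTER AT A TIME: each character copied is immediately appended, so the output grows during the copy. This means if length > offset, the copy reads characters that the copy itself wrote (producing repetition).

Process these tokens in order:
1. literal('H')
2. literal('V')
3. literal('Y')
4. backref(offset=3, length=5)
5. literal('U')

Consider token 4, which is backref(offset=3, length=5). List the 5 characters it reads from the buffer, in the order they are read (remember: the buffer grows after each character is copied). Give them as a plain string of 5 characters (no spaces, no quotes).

Token 1: literal('H'). Output: "H"
Token 2: literal('V'). Output: "HV"
Token 3: literal('Y'). Output: "HVY"
Token 4: backref(off=3, len=5). Buffer before: "HVY" (len 3)
  byte 1: read out[0]='H', append. Buffer now: "HVYH"
  byte 2: read out[1]='V', append. Buffer now: "HVYHV"
  byte 3: read out[2]='Y', append. Buffer now: "HVYHVY"
  byte 4: read out[3]='H', append. Buffer now: "HVYHVYH"
  byte 5: read out[4]='V', append. Buffer now: "HVYHVYHV"

Answer: HVYHV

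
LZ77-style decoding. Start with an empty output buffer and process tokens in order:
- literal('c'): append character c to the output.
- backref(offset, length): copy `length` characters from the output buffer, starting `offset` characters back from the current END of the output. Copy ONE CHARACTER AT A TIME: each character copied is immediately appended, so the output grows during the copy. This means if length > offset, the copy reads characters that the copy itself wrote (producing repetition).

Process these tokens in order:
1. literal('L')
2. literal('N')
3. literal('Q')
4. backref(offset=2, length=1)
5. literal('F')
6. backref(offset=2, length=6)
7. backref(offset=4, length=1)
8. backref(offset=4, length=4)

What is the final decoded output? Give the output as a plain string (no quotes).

Answer: LNQNFNFNFNFNFNFN

Derivation:
Token 1: literal('L'). Output: "L"
Token 2: literal('N'). Output: "LN"
Token 3: literal('Q'). Output: "LNQ"
Token 4: backref(off=2, len=1). Copied 'N' from pos 1. Output: "LNQN"
Token 5: literal('F'). Output: "LNQNF"
Token 6: backref(off=2, len=6) (overlapping!). Copied 'NFNFNF' from pos 3. Output: "LNQNFNFNFNF"
Token 7: backref(off=4, len=1). Copied 'N' from pos 7. Output: "LNQNFNFNFNFN"
Token 8: backref(off=4, len=4). Copied 'FNFN' from pos 8. Output: "LNQNFNFNFNFNFNFN"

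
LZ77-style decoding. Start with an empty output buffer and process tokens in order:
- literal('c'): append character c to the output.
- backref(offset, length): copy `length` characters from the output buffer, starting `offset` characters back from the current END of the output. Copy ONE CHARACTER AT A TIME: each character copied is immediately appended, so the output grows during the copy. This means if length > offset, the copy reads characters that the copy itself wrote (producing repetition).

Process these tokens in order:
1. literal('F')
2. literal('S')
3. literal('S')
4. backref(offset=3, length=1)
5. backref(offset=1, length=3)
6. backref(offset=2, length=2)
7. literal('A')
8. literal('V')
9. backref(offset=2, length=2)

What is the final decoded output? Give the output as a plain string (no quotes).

Answer: FSSFFFFFFAVAV

Derivation:
Token 1: literal('F'). Output: "F"
Token 2: literal('S'). Output: "FS"
Token 3: literal('S'). Output: "FSS"
Token 4: backref(off=3, len=1). Copied 'F' from pos 0. Output: "FSSF"
Token 5: backref(off=1, len=3) (overlapping!). Copied 'FFF' from pos 3. Output: "FSSFFFF"
Token 6: backref(off=2, len=2). Copied 'FF' from pos 5. Output: "FSSFFFFFF"
Token 7: literal('A'). Output: "FSSFFFFFFA"
Token 8: literal('V'). Output: "FSSFFFFFFAV"
Token 9: backref(off=2, len=2). Copied 'AV' from pos 9. Output: "FSSFFFFFFAVAV"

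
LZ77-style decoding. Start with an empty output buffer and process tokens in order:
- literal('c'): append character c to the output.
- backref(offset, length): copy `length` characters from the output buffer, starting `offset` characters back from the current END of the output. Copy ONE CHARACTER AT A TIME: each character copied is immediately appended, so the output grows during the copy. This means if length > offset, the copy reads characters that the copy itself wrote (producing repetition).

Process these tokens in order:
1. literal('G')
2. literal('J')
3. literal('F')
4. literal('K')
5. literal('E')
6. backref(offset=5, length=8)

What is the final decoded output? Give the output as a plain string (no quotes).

Answer: GJFKEGJFKEGJF

Derivation:
Token 1: literal('G'). Output: "G"
Token 2: literal('J'). Output: "GJ"
Token 3: literal('F'). Output: "GJF"
Token 4: literal('K'). Output: "GJFK"
Token 5: literal('E'). Output: "GJFKE"
Token 6: backref(off=5, len=8) (overlapping!). Copied 'GJFKEGJF' from pos 0. Output: "GJFKEGJFKEGJF"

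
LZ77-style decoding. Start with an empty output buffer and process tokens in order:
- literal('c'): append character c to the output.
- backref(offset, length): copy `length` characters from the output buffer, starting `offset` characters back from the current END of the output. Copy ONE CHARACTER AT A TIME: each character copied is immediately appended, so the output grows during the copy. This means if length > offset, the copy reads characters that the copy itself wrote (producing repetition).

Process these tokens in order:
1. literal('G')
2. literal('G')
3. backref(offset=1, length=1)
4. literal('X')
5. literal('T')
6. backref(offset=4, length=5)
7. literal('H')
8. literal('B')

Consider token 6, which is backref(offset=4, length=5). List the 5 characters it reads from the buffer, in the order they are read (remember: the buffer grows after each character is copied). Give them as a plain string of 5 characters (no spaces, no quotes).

Answer: GGXTG

Derivation:
Token 1: literal('G'). Output: "G"
Token 2: literal('G'). Output: "GG"
Token 3: backref(off=1, len=1). Copied 'G' from pos 1. Output: "GGG"
Token 4: literal('X'). Output: "GGGX"
Token 5: literal('T'). Output: "GGGXT"
Token 6: backref(off=4, len=5). Buffer before: "GGGXT" (len 5)
  byte 1: read out[1]='G', append. Buffer now: "GGGXTG"
  byte 2: read out[2]='G', append. Buffer now: "GGGXTGG"
  byte 3: read out[3]='X', append. Buffer now: "GGGXTGGX"
  byte 4: read out[4]='T', append. Buffer now: "GGGXTGGXT"
  byte 5: read out[5]='G', append. Buffer now: "GGGXTGGXTG"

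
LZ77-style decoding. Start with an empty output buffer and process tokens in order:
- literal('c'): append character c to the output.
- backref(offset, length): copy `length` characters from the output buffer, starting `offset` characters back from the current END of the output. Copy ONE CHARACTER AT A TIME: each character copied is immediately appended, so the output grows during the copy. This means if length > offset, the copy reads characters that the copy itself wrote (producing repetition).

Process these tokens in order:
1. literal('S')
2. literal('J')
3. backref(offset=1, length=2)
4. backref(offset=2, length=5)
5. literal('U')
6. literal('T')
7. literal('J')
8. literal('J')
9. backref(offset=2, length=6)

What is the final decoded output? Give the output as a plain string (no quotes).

Token 1: literal('S'). Output: "S"
Token 2: literal('J'). Output: "SJ"
Token 3: backref(off=1, len=2) (overlapping!). Copied 'JJ' from pos 1. Output: "SJJJ"
Token 4: backref(off=2, len=5) (overlapping!). Copied 'JJJJJ' from pos 2. Output: "SJJJJJJJJ"
Token 5: literal('U'). Output: "SJJJJJJJJU"
Token 6: literal('T'). Output: "SJJJJJJJJUT"
Token 7: literal('J'). Output: "SJJJJJJJJUTJ"
Token 8: literal('J'). Output: "SJJJJJJJJUTJJ"
Token 9: backref(off=2, len=6) (overlapping!). Copied 'JJJJJJ' from pos 11. Output: "SJJJJJJJJUTJJJJJJJJ"

Answer: SJJJJJJJJUTJJJJJJJJ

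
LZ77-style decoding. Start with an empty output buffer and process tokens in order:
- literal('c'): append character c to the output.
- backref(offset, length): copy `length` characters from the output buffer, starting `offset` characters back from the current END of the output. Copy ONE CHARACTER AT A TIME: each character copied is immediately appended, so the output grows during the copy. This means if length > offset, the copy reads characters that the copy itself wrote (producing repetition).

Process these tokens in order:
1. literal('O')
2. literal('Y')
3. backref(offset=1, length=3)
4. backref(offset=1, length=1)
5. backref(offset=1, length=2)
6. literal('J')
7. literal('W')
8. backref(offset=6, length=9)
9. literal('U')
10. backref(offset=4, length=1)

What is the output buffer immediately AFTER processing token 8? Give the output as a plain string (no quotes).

Answer: OYYYYYYYJWYYYYJWYYY

Derivation:
Token 1: literal('O'). Output: "O"
Token 2: literal('Y'). Output: "OY"
Token 3: backref(off=1, len=3) (overlapping!). Copied 'YYY' from pos 1. Output: "OYYYY"
Token 4: backref(off=1, len=1). Copied 'Y' from pos 4. Output: "OYYYYY"
Token 5: backref(off=1, len=2) (overlapping!). Copied 'YY' from pos 5. Output: "OYYYYYYY"
Token 6: literal('J'). Output: "OYYYYYYYJ"
Token 7: literal('W'). Output: "OYYYYYYYJW"
Token 8: backref(off=6, len=9) (overlapping!). Copied 'YYYYJWYYY' from pos 4. Output: "OYYYYYYYJWYYYYJWYYY"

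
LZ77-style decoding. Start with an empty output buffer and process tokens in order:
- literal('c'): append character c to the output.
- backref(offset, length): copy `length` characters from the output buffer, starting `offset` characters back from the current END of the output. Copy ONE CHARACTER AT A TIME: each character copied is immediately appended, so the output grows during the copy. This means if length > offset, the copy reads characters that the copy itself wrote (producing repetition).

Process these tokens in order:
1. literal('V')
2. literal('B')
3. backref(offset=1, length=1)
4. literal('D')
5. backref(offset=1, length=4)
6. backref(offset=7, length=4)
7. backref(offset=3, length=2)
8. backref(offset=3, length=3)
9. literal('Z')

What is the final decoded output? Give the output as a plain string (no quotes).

Answer: VBBDDDDDBBDDBDDBDZ

Derivation:
Token 1: literal('V'). Output: "V"
Token 2: literal('B'). Output: "VB"
Token 3: backref(off=1, len=1). Copied 'B' from pos 1. Output: "VBB"
Token 4: literal('D'). Output: "VBBD"
Token 5: backref(off=1, len=4) (overlapping!). Copied 'DDDD' from pos 3. Output: "VBBDDDDD"
Token 6: backref(off=7, len=4). Copied 'BBDD' from pos 1. Output: "VBBDDDDDBBDD"
Token 7: backref(off=3, len=2). Copied 'BD' from pos 9. Output: "VBBDDDDDBBDDBD"
Token 8: backref(off=3, len=3). Copied 'DBD' from pos 11. Output: "VBBDDDDDBBDDBDDBD"
Token 9: literal('Z'). Output: "VBBDDDDDBBDDBDDBDZ"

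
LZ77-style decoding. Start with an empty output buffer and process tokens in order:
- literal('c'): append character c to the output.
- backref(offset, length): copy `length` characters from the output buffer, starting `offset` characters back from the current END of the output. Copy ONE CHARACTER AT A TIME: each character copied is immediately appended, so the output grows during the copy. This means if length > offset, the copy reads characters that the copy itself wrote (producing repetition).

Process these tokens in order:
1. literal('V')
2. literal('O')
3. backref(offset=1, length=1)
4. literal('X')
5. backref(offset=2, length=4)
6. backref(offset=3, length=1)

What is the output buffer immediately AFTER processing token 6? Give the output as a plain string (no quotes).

Answer: VOOXOXOXX

Derivation:
Token 1: literal('V'). Output: "V"
Token 2: literal('O'). Output: "VO"
Token 3: backref(off=1, len=1). Copied 'O' from pos 1. Output: "VOO"
Token 4: literal('X'). Output: "VOOX"
Token 5: backref(off=2, len=4) (overlapping!). Copied 'OXOX' from pos 2. Output: "VOOXOXOX"
Token 6: backref(off=3, len=1). Copied 'X' from pos 5. Output: "VOOXOXOXX"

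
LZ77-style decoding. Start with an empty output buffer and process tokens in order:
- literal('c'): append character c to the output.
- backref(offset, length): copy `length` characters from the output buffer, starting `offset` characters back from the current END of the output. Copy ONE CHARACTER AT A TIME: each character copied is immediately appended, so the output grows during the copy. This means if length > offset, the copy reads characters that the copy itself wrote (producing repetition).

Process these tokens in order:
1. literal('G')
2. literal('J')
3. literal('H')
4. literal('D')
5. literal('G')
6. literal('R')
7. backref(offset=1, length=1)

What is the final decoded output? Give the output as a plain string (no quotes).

Answer: GJHDGRR

Derivation:
Token 1: literal('G'). Output: "G"
Token 2: literal('J'). Output: "GJ"
Token 3: literal('H'). Output: "GJH"
Token 4: literal('D'). Output: "GJHD"
Token 5: literal('G'). Output: "GJHDG"
Token 6: literal('R'). Output: "GJHDGR"
Token 7: backref(off=1, len=1). Copied 'R' from pos 5. Output: "GJHDGRR"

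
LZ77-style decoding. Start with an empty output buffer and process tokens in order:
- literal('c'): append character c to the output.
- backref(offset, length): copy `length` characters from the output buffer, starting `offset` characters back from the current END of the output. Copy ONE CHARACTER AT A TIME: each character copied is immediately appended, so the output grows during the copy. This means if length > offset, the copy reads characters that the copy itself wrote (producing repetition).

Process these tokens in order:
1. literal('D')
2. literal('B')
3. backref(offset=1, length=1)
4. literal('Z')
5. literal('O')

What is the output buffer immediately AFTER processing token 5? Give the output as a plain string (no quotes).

Token 1: literal('D'). Output: "D"
Token 2: literal('B'). Output: "DB"
Token 3: backref(off=1, len=1). Copied 'B' from pos 1. Output: "DBB"
Token 4: literal('Z'). Output: "DBBZ"
Token 5: literal('O'). Output: "DBBZO"

Answer: DBBZO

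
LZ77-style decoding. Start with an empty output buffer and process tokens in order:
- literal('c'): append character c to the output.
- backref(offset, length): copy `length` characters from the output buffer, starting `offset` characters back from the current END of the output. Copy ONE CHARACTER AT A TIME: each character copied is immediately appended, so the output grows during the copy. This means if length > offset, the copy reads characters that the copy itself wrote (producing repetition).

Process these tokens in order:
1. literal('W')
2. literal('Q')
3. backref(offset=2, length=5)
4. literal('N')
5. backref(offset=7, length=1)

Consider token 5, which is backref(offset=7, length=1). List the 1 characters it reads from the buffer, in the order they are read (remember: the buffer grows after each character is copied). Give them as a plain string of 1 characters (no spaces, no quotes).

Token 1: literal('W'). Output: "W"
Token 2: literal('Q'). Output: "WQ"
Token 3: backref(off=2, len=5) (overlapping!). Copied 'WQWQW' from pos 0. Output: "WQWQWQW"
Token 4: literal('N'). Output: "WQWQWQWN"
Token 5: backref(off=7, len=1). Buffer before: "WQWQWQWN" (len 8)
  byte 1: read out[1]='Q', append. Buffer now: "WQWQWQWNQ"

Answer: Q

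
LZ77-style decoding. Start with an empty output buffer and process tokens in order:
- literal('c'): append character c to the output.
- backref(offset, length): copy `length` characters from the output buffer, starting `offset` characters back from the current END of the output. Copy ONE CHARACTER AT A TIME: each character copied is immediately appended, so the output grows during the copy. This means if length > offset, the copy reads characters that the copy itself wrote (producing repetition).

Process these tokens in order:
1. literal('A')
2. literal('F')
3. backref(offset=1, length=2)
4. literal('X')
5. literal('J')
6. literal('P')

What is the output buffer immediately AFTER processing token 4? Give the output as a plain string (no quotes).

Token 1: literal('A'). Output: "A"
Token 2: literal('F'). Output: "AF"
Token 3: backref(off=1, len=2) (overlapping!). Copied 'FF' from pos 1. Output: "AFFF"
Token 4: literal('X'). Output: "AFFFX"

Answer: AFFFX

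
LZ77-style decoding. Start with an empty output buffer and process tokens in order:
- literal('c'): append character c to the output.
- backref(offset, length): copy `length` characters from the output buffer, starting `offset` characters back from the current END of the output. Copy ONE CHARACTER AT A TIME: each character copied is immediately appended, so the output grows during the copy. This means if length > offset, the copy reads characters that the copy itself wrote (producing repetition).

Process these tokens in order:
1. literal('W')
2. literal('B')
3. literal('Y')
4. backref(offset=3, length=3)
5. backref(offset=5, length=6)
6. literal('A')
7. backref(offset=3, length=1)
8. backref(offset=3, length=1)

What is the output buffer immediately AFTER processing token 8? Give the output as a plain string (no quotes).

Token 1: literal('W'). Output: "W"
Token 2: literal('B'). Output: "WB"
Token 3: literal('Y'). Output: "WBY"
Token 4: backref(off=3, len=3). Copied 'WBY' from pos 0. Output: "WBYWBY"
Token 5: backref(off=5, len=6) (overlapping!). Copied 'BYWBYB' from pos 1. Output: "WBYWBYBYWBYB"
Token 6: literal('A'). Output: "WBYWBYBYWBYBA"
Token 7: backref(off=3, len=1). Copied 'Y' from pos 10. Output: "WBYWBYBYWBYBAY"
Token 8: backref(off=3, len=1). Copied 'B' from pos 11. Output: "WBYWBYBYWBYBAYB"

Answer: WBYWBYBYWBYBAYB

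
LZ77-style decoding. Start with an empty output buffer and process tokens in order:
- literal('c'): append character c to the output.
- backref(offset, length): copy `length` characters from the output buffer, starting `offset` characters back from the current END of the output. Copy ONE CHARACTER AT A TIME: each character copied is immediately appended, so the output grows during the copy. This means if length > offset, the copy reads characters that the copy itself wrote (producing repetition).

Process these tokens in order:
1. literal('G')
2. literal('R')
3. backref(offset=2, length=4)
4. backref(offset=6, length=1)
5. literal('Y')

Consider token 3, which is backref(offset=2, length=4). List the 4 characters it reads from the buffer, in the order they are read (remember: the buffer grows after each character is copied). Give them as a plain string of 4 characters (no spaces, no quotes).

Answer: GRGR

Derivation:
Token 1: literal('G'). Output: "G"
Token 2: literal('R'). Output: "GR"
Token 3: backref(off=2, len=4). Buffer before: "GR" (len 2)
  byte 1: read out[0]='G', append. Buffer now: "GRG"
  byte 2: read out[1]='R', append. Buffer now: "GRGR"
  byte 3: read out[2]='G', append. Buffer now: "GRGRG"
  byte 4: read out[3]='R', append. Buffer now: "GRGRGR"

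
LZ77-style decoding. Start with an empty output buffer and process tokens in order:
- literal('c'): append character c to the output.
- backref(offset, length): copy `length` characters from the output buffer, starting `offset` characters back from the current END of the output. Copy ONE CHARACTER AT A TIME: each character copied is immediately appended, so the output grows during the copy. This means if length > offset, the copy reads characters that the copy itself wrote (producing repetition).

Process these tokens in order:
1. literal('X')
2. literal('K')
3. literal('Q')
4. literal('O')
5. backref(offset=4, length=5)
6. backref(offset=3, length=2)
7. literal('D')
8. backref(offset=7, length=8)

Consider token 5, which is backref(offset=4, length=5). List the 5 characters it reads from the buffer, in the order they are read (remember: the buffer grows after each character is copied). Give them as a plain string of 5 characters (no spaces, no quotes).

Answer: XKQOX

Derivation:
Token 1: literal('X'). Output: "X"
Token 2: literal('K'). Output: "XK"
Token 3: literal('Q'). Output: "XKQ"
Token 4: literal('O'). Output: "XKQO"
Token 5: backref(off=4, len=5). Buffer before: "XKQO" (len 4)
  byte 1: read out[0]='X', append. Buffer now: "XKQOX"
  byte 2: read out[1]='K', append. Buffer now: "XKQOXK"
  byte 3: read out[2]='Q', append. Buffer now: "XKQOXKQ"
  byte 4: read out[3]='O', append. Buffer now: "XKQOXKQO"
  byte 5: read out[4]='X', append. Buffer now: "XKQOXKQOX"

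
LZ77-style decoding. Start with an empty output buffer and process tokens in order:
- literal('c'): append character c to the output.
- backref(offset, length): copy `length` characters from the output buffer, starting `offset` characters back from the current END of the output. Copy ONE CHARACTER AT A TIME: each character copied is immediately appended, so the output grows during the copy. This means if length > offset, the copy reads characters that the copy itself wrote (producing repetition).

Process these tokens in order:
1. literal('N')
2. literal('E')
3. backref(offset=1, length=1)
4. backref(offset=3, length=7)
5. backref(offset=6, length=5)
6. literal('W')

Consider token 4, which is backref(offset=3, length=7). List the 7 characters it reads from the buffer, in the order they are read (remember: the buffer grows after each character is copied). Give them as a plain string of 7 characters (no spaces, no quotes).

Token 1: literal('N'). Output: "N"
Token 2: literal('E'). Output: "NE"
Token 3: backref(off=1, len=1). Copied 'E' from pos 1. Output: "NEE"
Token 4: backref(off=3, len=7). Buffer before: "NEE" (len 3)
  byte 1: read out[0]='N', append. Buffer now: "NEEN"
  byte 2: read out[1]='E', append. Buffer now: "NEENE"
  byte 3: read out[2]='E', append. Buffer now: "NEENEE"
  byte 4: read out[3]='N', append. Buffer now: "NEENEEN"
  byte 5: read out[4]='E', append. Buffer now: "NEENEENE"
  byte 6: read out[5]='E', append. Buffer now: "NEENEENEE"
  byte 7: read out[6]='N', append. Buffer now: "NEENEENEEN"

Answer: NEENEEN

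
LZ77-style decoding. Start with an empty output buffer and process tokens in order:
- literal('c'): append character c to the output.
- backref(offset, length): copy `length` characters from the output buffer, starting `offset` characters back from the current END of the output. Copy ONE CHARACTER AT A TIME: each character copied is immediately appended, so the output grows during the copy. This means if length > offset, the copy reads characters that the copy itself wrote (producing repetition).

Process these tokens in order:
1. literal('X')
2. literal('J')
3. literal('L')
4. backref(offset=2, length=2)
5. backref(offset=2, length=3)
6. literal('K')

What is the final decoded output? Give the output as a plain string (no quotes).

Token 1: literal('X'). Output: "X"
Token 2: literal('J'). Output: "XJ"
Token 3: literal('L'). Output: "XJL"
Token 4: backref(off=2, len=2). Copied 'JL' from pos 1. Output: "XJLJL"
Token 5: backref(off=2, len=3) (overlapping!). Copied 'JLJ' from pos 3. Output: "XJLJLJLJ"
Token 6: literal('K'). Output: "XJLJLJLJK"

Answer: XJLJLJLJK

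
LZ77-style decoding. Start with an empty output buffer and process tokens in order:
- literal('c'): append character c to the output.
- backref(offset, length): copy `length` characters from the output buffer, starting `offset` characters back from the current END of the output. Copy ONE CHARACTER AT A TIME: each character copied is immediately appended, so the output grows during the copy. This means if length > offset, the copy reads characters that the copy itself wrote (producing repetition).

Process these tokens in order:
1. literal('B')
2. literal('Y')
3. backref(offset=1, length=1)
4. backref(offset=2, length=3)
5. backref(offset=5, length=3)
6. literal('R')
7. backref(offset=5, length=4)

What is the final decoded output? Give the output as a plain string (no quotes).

Answer: BYYYYYYYYRYYYY

Derivation:
Token 1: literal('B'). Output: "B"
Token 2: literal('Y'). Output: "BY"
Token 3: backref(off=1, len=1). Copied 'Y' from pos 1. Output: "BYY"
Token 4: backref(off=2, len=3) (overlapping!). Copied 'YYY' from pos 1. Output: "BYYYYY"
Token 5: backref(off=5, len=3). Copied 'YYY' from pos 1. Output: "BYYYYYYYY"
Token 6: literal('R'). Output: "BYYYYYYYYR"
Token 7: backref(off=5, len=4). Copied 'YYYY' from pos 5. Output: "BYYYYYYYYRYYYY"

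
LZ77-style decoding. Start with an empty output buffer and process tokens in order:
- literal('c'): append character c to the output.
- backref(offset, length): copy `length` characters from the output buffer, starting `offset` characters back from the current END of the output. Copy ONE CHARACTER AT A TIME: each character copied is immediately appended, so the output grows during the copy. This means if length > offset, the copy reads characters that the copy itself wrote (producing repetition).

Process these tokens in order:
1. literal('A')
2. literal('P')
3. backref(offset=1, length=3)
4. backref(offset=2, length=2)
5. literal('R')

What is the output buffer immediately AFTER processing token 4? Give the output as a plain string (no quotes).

Answer: APPPPPP

Derivation:
Token 1: literal('A'). Output: "A"
Token 2: literal('P'). Output: "AP"
Token 3: backref(off=1, len=3) (overlapping!). Copied 'PPP' from pos 1. Output: "APPPP"
Token 4: backref(off=2, len=2). Copied 'PP' from pos 3. Output: "APPPPPP"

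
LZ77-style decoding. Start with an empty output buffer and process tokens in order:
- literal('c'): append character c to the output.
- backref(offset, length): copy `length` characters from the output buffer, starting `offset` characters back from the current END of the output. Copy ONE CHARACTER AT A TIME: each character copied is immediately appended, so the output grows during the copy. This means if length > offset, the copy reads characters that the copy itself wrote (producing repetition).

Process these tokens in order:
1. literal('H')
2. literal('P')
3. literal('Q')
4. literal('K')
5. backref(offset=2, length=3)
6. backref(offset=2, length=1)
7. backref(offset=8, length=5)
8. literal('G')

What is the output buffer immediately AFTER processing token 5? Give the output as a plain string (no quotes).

Answer: HPQKQKQ

Derivation:
Token 1: literal('H'). Output: "H"
Token 2: literal('P'). Output: "HP"
Token 3: literal('Q'). Output: "HPQ"
Token 4: literal('K'). Output: "HPQK"
Token 5: backref(off=2, len=3) (overlapping!). Copied 'QKQ' from pos 2. Output: "HPQKQKQ"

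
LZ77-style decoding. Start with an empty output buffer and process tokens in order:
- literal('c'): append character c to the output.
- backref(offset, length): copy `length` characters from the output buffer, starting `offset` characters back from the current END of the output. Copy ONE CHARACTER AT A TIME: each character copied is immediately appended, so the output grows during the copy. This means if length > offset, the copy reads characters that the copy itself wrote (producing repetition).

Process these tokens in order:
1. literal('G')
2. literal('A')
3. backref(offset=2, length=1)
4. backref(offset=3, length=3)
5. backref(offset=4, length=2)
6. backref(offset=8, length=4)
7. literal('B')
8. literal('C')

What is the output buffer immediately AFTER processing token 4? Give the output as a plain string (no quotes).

Answer: GAGGAG

Derivation:
Token 1: literal('G'). Output: "G"
Token 2: literal('A'). Output: "GA"
Token 3: backref(off=2, len=1). Copied 'G' from pos 0. Output: "GAG"
Token 4: backref(off=3, len=3). Copied 'GAG' from pos 0. Output: "GAGGAG"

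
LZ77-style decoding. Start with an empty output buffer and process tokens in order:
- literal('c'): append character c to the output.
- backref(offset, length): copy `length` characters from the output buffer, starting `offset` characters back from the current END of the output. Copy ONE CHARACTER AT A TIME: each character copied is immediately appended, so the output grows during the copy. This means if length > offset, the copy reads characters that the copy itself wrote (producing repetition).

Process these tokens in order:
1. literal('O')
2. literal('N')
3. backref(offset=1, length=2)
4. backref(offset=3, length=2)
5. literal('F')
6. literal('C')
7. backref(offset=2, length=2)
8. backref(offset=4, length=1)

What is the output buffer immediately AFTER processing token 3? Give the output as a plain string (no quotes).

Answer: ONNN

Derivation:
Token 1: literal('O'). Output: "O"
Token 2: literal('N'). Output: "ON"
Token 3: backref(off=1, len=2) (overlapping!). Copied 'NN' from pos 1. Output: "ONNN"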